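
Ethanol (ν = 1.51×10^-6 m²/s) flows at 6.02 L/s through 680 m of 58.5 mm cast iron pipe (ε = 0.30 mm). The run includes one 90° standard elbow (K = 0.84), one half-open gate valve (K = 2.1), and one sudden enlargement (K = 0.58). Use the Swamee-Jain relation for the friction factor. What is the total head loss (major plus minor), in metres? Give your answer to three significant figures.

H_L ≈ 95.8 m

V = 4Q/(πD²) = 2.240 m/s; V²/2g = 0.2557 m
Re = 8.68×10^4, ε/D = 0.00513 → f = 0.03193 (Swamee-Jain)
Major: h_f = f(L/D)·V²/2g = 0.03193·11624·0.2557 = 94.91 m
Minor: ΣK = 3.52; h_m = ΣK·V²/2g = 0.9000 m
Total H_L = 94.91 + 0.9000 = 95.81 m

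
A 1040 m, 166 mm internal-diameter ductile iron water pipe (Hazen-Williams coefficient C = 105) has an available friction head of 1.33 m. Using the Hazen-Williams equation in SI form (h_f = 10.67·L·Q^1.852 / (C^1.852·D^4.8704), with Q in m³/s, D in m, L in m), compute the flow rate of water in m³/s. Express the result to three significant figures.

Rearranging: Q = [h_f·C^1.852·D^4.8704 / (10.67·L)]^(1/1.852)
Q = [1.33·105^1.852·0.166^4.8704 / (10.67·1040)]^0.540 = 0.007126 m³/s

Q ≈ 0.00713 m³/s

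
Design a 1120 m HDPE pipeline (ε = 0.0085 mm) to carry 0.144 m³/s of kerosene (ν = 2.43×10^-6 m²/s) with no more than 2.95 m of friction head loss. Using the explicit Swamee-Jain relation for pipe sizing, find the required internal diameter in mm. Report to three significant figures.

D ≈ 407 mm

Swamee-Jain (Type III): D = 0.66·[ε^1.25·(LQ²/(gh_f))^4.75 + ν·Q^9.4·(L/(gh_f))^5.2]^0.04
LQ²/(gh_f) = 0.8025; L/(gh_f) = 38.70
Term 1 = ε^1.25·(…)^4.75 = 1.61×10^-7; Term 2 = ν·Q^9.4·(…)^5.2 = 5.38×10^-6
D = 0.66·(1.61×10^-7 + 5.38×10^-6)^0.04 = 0.4067 m = 407 mm
Check: V = 1.11 m/s, Re = 1.86×10^5, f = 0.01594, h_f = 2.75 m ≈ 2.95 m ✓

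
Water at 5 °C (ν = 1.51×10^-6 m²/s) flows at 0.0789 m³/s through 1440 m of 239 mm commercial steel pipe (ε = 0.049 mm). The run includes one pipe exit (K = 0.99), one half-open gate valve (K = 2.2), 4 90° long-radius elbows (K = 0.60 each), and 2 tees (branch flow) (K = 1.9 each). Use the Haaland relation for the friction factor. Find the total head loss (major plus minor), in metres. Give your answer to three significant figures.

H_L ≈ 16.9 m

V = 4Q/(πD²) = 1.759 m/s; V²/2g = 0.1576 m
Re = 2.78×10^5, ε/D = 2.05×10^-4 → f = 0.01624 (Haaland)
Major: h_f = f(L/D)·V²/2g = 0.01624·6025·0.1576 = 15.42 m
Minor: ΣK = 9.39; h_m = ΣK·V²/2g = 1.480 m
Total H_L = 15.42 + 1.480 = 16.90 m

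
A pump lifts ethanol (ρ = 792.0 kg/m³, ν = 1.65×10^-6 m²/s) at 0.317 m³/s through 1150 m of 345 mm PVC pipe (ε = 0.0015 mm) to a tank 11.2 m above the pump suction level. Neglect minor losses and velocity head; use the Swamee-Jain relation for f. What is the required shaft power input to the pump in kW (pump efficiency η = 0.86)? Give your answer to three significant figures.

V = 4Q/(πD²) = 3.391 m/s; Re = 7.09×10^5; ε/D = 4.35×10^-6; f = 0.01240
h_f = f(L/D)V²/2g = 24.22 m
Total head H = z + h_f = 11.2 + 24.22 = 35.42 m
P_hyd = ρgQH = 792.0·9.81·0.317·35.42 = 87.24 kW
P_shaft = P_hyd/η = 87.24/0.86 = 101.4 kW

P_shaft ≈ 101 kW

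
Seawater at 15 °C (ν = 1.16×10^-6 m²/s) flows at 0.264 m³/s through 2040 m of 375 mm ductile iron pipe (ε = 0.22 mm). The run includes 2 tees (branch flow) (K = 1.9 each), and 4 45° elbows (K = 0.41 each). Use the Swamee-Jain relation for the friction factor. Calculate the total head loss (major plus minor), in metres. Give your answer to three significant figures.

H_L ≈ 30.1 m

V = 4Q/(πD²) = 2.390 m/s; V²/2g = 0.2912 m
Re = 7.73×10^5, ε/D = 5.87×10^-4 → f = 0.01800 (Swamee-Jain)
Major: h_f = f(L/D)·V²/2g = 0.01800·5440·0.2912 = 28.51 m
Minor: ΣK = 5.44; h_m = ΣK·V²/2g = 1.584 m
Total H_L = 28.51 + 1.584 = 30.09 m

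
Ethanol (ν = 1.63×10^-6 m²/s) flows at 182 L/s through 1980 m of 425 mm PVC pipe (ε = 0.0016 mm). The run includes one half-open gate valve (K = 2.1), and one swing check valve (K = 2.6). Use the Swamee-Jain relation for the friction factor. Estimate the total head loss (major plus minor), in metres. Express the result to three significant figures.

V = 4Q/(πD²) = 1.283 m/s; V²/2g = 0.08389 m
Re = 3.35×10^5, ε/D = 3.76×10^-6 → f = 0.01413 (Swamee-Jain)
Major: h_f = f(L/D)·V²/2g = 0.01413·4659·0.08389 = 5.523 m
Minor: ΣK = 4.70; h_m = ΣK·V²/2g = 0.3943 m
Total H_L = 5.523 + 0.3943 = 5.918 m

H_L ≈ 5.92 m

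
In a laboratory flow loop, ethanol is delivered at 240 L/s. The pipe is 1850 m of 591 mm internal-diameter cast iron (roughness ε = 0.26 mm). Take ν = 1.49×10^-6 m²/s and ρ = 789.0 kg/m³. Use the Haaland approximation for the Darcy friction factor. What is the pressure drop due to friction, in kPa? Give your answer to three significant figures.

V = 4Q/(πD²) = 4·0.240/(π·0.591²) = 0.8749 m/s
Re = VD/ν = 0.8749·0.591/1.49×10^-6 = 3.47×10^5 → turbulent
ε/D = 0.26/591 = 4.40×10^-4
Haaland: f = 0.01754
h_f = f(L/D)V²/(2g) = 0.01754·(1850/0.591)·0.8749²/(2·9.81) = 2.142 m
Δp = ρg·h_f = 789.0·9.81·2.142 = 16.58 kPa

Δp ≈ 16.6 kPa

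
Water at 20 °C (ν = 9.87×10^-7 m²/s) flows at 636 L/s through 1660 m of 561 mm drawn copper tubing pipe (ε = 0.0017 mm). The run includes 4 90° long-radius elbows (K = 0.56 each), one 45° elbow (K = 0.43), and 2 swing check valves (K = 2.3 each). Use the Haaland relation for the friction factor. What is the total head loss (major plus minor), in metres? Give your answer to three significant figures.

V = 4Q/(πD²) = 2.573 m/s; V²/2g = 0.3374 m
Re = 1.46×10^6, ε/D = 3.03×10^-6 → f = 0.01094 (Haaland)
Major: h_f = f(L/D)·V²/2g = 0.01094·2959·0.3374 = 10.93 m
Minor: ΣK = 7.27; h_m = ΣK·V²/2g = 2.453 m
Total H_L = 10.93 + 2.453 = 13.38 m

H_L ≈ 13.4 m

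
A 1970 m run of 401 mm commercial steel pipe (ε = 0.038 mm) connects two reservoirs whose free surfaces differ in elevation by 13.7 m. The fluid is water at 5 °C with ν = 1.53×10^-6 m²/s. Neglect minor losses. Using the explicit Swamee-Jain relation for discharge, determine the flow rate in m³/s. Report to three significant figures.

Swamee-Jain (Type II): Q = -0.965·√(gD⁵h_f/L)·ln[ε/(3.7D) + √(3.17ν²L/(gD³h_f))]
√(gD⁵h_f/L) = √(9.81·0.401⁵·13.7/1970) = 0.02660
ε/(3.7D) = 2.56×10^-5; √(3.17ν²L/(gD³h_f)) = 4.11×10^-5
Q = -0.965·0.02660·ln(6.668×10^-5) = 0.2468 m³/s
Check: V = 1.95 m/s, Re = 5.12×10^5, f = 0.01437, h_f = 13.7 m ≈ 13.7 m ✓

Q ≈ 0.247 m³/s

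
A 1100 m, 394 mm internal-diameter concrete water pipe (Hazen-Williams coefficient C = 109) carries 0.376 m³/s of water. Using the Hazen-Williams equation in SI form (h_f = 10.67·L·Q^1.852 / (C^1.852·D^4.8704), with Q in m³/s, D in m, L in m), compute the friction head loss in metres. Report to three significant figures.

h_f ≈ 30.2 m

h_f = 10.67·1100·0.376^1.852 / (109^1.852·0.394^4.8704) = 30.17 m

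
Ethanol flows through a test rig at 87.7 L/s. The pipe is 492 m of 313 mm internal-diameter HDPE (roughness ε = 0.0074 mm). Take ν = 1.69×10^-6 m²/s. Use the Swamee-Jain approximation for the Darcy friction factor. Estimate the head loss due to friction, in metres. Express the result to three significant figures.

V = 4Q/(πD²) = 4·0.0877/(π·0.313²) = 1.140 m/s
Re = VD/ν = 1.140·0.313/1.69×10^-6 = 2.11×10^5 → turbulent
ε/D = 0.0074/313 = 2.36×10^-5
Swamee-Jain: f = 0.01559
h_f = f(L/D)V²/(2g) = 0.01559·(492/0.313)·1.140²/(2·9.81) = 1.623 m

h_f ≈ 1.62 m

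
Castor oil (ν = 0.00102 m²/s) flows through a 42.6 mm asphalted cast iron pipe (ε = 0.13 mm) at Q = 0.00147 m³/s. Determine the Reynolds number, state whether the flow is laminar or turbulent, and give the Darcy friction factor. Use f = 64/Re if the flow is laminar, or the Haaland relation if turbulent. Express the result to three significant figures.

Re ≈ 43.1; laminar; f = 64/Re ≈ 1.49

V = 4Q/(πD²) = 1.031 m/s
Re = VD/ν = 1.031·0.0426/0.00102 = 43.1
Re < 2300 → laminar → f = 64/Re = 1.486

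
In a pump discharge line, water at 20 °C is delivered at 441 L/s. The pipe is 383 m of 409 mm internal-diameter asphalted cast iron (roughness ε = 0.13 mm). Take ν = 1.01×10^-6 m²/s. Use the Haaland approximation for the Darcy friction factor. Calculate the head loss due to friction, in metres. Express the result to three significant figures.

h_f ≈ 8.39 m

V = 4Q/(πD²) = 4·0.441/(π·0.409²) = 3.357 m/s
Re = VD/ν = 3.357·0.409/1.01×10^-6 = 1.36×10^6 → turbulent
ε/D = 0.13/409 = 3.18×10^-4
Haaland: f = 0.01561
h_f = f(L/D)V²/(2g) = 0.01561·(383/0.409)·3.357²/(2·9.81) = 8.394 m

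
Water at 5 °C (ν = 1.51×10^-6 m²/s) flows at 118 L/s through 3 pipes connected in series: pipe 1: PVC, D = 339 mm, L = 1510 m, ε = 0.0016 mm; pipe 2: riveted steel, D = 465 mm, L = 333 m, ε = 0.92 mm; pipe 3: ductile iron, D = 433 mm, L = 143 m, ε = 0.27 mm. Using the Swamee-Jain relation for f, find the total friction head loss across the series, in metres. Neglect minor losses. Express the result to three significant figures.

Pipe 1: V = 1.307 m/s, Re = 2.94×10^5, ε/D = 4.72×10^-6, f = 0.01449, h_1 = f(L/D)V²/2g = 5.622 m
Pipe 2: V = 0.6948 m/s, Re = 2.14×10^5, ε/D = 0.00198, f = 0.02436, h_2 = f(L/D)V²/2g = 0.4294 m
Pipe 3: V = 0.8013 m/s, Re = 2.30×10^5, ε/D = 6.24×10^-4, f = 0.01935, h_3 = f(L/D)V²/2g = 0.2091 m
Series → Q common, losses add: H = Σh = 6.260 m

H ≈ 6.26 m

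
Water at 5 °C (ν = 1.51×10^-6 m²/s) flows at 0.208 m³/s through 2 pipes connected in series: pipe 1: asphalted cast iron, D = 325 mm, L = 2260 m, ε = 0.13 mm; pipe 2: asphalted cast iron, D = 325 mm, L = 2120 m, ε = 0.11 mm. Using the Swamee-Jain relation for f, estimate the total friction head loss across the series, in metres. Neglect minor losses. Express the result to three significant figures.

H ≈ 72.7 m

Pipe 1: V = 2.507 m/s, Re = 5.40×10^5, ε/D = 4.00×10^-4, f = 0.01704, h_1 = f(L/D)V²/2g = 37.97 m
Pipe 2: V = 2.507 m/s, Re = 5.40×10^5, ε/D = 3.38×10^-4, f = 0.01659, h_2 = f(L/D)V²/2g = 34.68 m
Series → Q common, losses add: H = Σh = 72.65 m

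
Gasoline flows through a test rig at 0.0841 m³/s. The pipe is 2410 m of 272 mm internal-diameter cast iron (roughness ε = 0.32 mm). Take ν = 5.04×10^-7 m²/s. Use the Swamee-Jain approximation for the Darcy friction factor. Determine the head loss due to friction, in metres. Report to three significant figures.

h_f ≈ 19.8 m

V = 4Q/(πD²) = 4·0.0841/(π·0.272²) = 1.447 m/s
Re = VD/ν = 1.447·0.272/5.04×10^-7 = 7.81×10^5 → turbulent
ε/D = 0.32/272 = 0.00118
Swamee-Jain: f = 0.02088
h_f = f(L/D)V²/(2g) = 0.02088·(2410/0.272)·1.447²/(2·9.81) = 19.75 m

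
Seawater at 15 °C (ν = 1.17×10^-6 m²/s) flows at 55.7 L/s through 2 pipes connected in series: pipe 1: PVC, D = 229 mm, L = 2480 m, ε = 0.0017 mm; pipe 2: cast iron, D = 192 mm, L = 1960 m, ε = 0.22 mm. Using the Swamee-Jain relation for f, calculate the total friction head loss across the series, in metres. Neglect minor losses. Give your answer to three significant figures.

Pipe 1: V = 1.352 m/s, Re = 2.65×10^5, ε/D = 7.42×10^-6, f = 0.01480, h_1 = f(L/D)V²/2g = 14.94 m
Pipe 2: V = 1.924 m/s, Re = 3.16×10^5, ε/D = 0.00115, f = 0.02129, h_2 = f(L/D)V²/2g = 40.99 m
Series → Q common, losses add: H = Σh = 55.93 m

H ≈ 55.9 m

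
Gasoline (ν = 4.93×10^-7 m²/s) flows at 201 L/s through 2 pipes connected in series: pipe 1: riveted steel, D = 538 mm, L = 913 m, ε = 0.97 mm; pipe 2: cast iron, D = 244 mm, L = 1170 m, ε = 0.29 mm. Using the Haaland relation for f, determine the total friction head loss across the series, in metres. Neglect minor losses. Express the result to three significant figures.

H ≈ 94.8 m

Pipe 1: V = 0.8842 m/s, Re = 9.65×10^5, ε/D = 0.00180, f = 0.02301, h_1 = f(L/D)V²/2g = 1.556 m
Pipe 2: V = 4.299 m/s, Re = 2.13×10^6, ε/D = 0.00119, f = 0.02064, h_2 = f(L/D)V²/2g = 93.21 m
Series → Q common, losses add: H = Σh = 94.77 m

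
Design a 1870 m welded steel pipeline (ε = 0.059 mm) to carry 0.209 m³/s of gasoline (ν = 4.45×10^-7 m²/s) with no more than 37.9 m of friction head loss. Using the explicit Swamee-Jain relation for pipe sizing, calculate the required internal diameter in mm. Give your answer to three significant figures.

D ≈ 306 mm

Swamee-Jain (Type III): D = 0.66·[ε^1.25·(LQ²/(gh_f))^4.75 + ν·Q^9.4·(L/(gh_f))^5.2]^0.04
LQ²/(gh_f) = 0.2197; L/(gh_f) = 5.030
Term 1 = ε^1.25·(…)^4.75 = 3.87×10^-9; Term 2 = ν·Q^9.4·(…)^5.2 = 8.05×10^-10
D = 0.66·(3.87×10^-9 + 8.05×10^-10)^0.04 = 0.3064 m = 306 mm
Check: V = 2.83 m/s, Re = 1.95×10^6, f = 0.01424, h_f = 35.6 m ≈ 37.9 m ✓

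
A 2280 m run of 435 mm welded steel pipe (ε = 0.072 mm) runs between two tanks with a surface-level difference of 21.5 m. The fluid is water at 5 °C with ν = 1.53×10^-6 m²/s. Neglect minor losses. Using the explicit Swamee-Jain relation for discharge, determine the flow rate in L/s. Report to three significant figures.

Swamee-Jain (Type II): Q = -0.965·√(gD⁵h_f/L)·ln[ε/(3.7D) + √(3.17ν²L/(gD³h_f))]
√(gD⁵h_f/L) = √(9.81·0.435⁵·21.5/2280) = 0.03796
ε/(3.7D) = 4.47×10^-5; √(3.17ν²L/(gD³h_f)) = 3.12×10^-5
Q = -0.965·0.03796·ln(7.595×10^-5) = 0.3475 m³/s
Check: V = 2.34 m/s, Re = 6.65×10^5, f = 0.01480, h_f = 21.6 m ≈ 21.5 m ✓

Q ≈ 347 L/s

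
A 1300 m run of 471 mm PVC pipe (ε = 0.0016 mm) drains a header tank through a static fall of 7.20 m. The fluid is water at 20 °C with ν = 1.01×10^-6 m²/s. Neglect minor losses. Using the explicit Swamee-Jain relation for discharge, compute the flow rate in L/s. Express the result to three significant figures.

Q ≈ 363 L/s

Swamee-Jain (Type II): Q = -0.965·√(gD⁵h_f/L)·ln[ε/(3.7D) + √(3.17ν²L/(gD³h_f))]
√(gD⁵h_f/L) = √(9.81·0.471⁵·7.20/1300) = 0.03549
ε/(3.7D) = 9.18×10^-7; √(3.17ν²L/(gD³h_f)) = 2.39×10^-5
Q = -0.965·0.03549·ln(2.478×10^-5) = 0.3632 m³/s
Check: V = 2.08 m/s, Re = 9.72×10^5, f = 0.01175, h_f = 7.18 m ≈ 7.20 m ✓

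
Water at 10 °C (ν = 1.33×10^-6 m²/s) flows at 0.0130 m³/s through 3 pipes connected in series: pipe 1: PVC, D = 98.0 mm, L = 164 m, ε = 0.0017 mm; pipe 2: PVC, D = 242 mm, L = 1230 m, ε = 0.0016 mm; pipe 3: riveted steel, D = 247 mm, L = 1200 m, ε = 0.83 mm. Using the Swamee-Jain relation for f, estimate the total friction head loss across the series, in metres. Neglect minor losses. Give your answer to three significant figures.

Pipe 1: V = 1.723 m/s, Re = 1.27×10^5, ε/D = 1.73×10^-5, f = 0.01713, h_1 = f(L/D)V²/2g = 4.339 m
Pipe 2: V = 0.2826 m/s, Re = 5.14×10^4, ε/D = 6.61×10^-6, f = 0.02066, h_2 = f(L/D)V²/2g = 0.4275 m
Pipe 3: V = 0.2713 m/s, Re = 5.04×10^4, ε/D = 0.00336, f = 0.02962, h_3 = f(L/D)V²/2g = 0.5400 m
Series → Q common, losses add: H = Σh = 5.306 m

H ≈ 5.31 m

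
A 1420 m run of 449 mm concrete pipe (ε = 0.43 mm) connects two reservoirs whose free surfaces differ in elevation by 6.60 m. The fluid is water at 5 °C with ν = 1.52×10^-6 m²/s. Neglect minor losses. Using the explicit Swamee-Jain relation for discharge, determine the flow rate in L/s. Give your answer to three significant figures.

Swamee-Jain (Type II): Q = -0.965·√(gD⁵h_f/L)·ln[ε/(3.7D) + √(3.17ν²L/(gD³h_f))]
√(gD⁵h_f/L) = √(9.81·0.449⁵·6.60/1420) = 0.02885
ε/(3.7D) = 2.59×10^-4; √(3.17ν²L/(gD³h_f)) = 4.21×10^-5
Q = -0.965·0.02885·ln(3.010×10^-4) = 0.2257 m³/s
Check: V = 1.43 m/s, Re = 4.21×10^5, f = 0.02029, h_f = 6.64 m ≈ 6.60 m ✓

Q ≈ 226 L/s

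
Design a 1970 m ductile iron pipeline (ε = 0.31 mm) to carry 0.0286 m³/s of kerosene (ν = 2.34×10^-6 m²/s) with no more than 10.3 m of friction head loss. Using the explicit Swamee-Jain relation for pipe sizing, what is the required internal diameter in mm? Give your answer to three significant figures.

Swamee-Jain (Type III): D = 0.66·[ε^1.25·(LQ²/(gh_f))^4.75 + ν·Q^9.4·(L/(gh_f))^5.2]^0.04
LQ²/(gh_f) = 0.01595; L/(gh_f) = 19.50
Term 1 = ε^1.25·(…)^4.75 = 1.19×10^-13; Term 2 = ν·Q^9.4·(…)^5.2 = 3.69×10^-14
D = 0.66·(1.19×10^-13 + 3.69×10^-14)^0.04 = 0.2029 m = 203 mm
Check: V = 0.884 m/s, Re = 7.67×10^4, f = 0.02454, h_f = 9.50 m ≈ 10.3 m ✓

D ≈ 203 mm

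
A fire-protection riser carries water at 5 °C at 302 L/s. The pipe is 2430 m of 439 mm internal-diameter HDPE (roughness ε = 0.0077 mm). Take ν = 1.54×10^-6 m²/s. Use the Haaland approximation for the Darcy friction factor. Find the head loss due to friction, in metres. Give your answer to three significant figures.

V = 4Q/(πD²) = 4·0.302/(π·0.439²) = 1.995 m/s
Re = VD/ν = 1.995·0.439/1.54×10^-6 = 5.69×10^5 → turbulent
ε/D = 0.0077/439 = 1.75×10^-5
Haaland: f = 0.01299
h_f = f(L/D)V²/(2g) = 0.01299·(2430/0.439)·1.995²/(2·9.81) = 14.59 m

h_f ≈ 14.6 m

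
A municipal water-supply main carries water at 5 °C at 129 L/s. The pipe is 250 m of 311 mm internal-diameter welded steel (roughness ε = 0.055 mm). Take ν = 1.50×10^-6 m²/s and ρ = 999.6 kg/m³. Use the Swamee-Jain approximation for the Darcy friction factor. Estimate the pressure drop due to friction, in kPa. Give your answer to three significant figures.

Δp ≈ 18.3 kPa

V = 4Q/(πD²) = 4·0.129/(π·0.311²) = 1.698 m/s
Re = VD/ν = 1.698·0.311/1.50×10^-6 = 3.52×10^5 → turbulent
ε/D = 0.055/311 = 1.77×10^-4
Swamee-Jain: f = 0.01583
h_f = f(L/D)V²/(2g) = 0.01583·(250/0.311)·1.698²/(2·9.81) = 1.871 m
Δp = ρg·h_f = 999.6·9.81·1.871 = 18.34 kPa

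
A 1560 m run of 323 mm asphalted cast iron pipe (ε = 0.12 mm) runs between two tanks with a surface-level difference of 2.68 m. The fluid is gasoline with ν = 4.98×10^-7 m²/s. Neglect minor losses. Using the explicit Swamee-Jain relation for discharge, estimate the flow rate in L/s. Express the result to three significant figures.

Q ≈ 66.0 L/s

Swamee-Jain (Type II): Q = -0.965·√(gD⁵h_f/L)·ln[ε/(3.7D) + √(3.17ν²L/(gD³h_f))]
√(gD⁵h_f/L) = √(9.81·0.323⁵·2.68/1560) = 0.007697
ε/(3.7D) = 1.00×10^-4; √(3.17ν²L/(gD³h_f)) = 3.72×10^-5
Q = -0.965·0.007697·ln(1.376×10^-4) = 0.06604 m³/s
Check: V = 0.806 m/s, Re = 5.23×10^5, f = 0.01687, h_f = 2.70 m ≈ 2.68 m ✓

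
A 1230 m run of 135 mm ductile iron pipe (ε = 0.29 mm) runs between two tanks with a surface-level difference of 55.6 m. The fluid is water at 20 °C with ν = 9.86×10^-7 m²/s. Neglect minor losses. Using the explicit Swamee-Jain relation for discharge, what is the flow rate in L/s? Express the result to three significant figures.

Swamee-Jain (Type II): Q = -0.965·√(gD⁵h_f/L)·ln[ε/(3.7D) + √(3.17ν²L/(gD³h_f))]
√(gD⁵h_f/L) = √(9.81·0.135⁵·55.6/1230) = 0.004459
ε/(3.7D) = 5.81×10^-4; √(3.17ν²L/(gD³h_f)) = 5.31×10^-5
Q = -0.965·0.004459·ln(6.337×10^-4) = 0.03169 m³/s
Check: V = 2.21 m/s, Re = 3.03×10^5, f = 0.02459, h_f = 56.0 m ≈ 55.6 m ✓

Q ≈ 31.7 L/s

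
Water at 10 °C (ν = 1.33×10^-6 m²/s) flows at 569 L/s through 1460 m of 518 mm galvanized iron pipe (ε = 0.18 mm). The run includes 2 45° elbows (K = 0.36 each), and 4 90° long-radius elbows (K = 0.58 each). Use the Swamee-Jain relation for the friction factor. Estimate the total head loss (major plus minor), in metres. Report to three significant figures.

H_L ≈ 18.0 m

V = 4Q/(πD²) = 2.700 m/s; V²/2g = 0.3716 m
Re = 1.05×10^6, ε/D = 3.47×10^-4 → f = 0.01613 (Swamee-Jain)
Major: h_f = f(L/D)·V²/2g = 0.01613·2819·0.3716 = 16.90 m
Minor: ΣK = 3.04; h_m = ΣK·V²/2g = 1.130 m
Total H_L = 16.90 + 1.130 = 18.03 m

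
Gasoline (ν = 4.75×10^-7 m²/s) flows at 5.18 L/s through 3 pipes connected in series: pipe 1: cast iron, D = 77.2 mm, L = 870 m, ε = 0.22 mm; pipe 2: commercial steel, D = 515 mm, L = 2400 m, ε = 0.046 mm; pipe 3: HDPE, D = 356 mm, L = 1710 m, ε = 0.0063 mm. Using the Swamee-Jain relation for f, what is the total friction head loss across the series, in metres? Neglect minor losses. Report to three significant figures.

Pipe 1: V = 1.107 m/s, Re = 1.80×10^5, ε/D = 0.00285, f = 0.02675, h_1 = f(L/D)V²/2g = 18.82 m
Pipe 2: V = 0.02487 m/s, Re = 2.70×10^4, ε/D = 8.93×10^-5, f = 0.02424, h_2 = f(L/D)V²/2g = 0.003561 m
Pipe 3: V = 0.05204 m/s, Re = 3.90×10^4, ε/D = 1.77×10^-5, f = 0.02204, h_3 = f(L/D)V²/2g = 0.01461 m
Series → Q common, losses add: H = Σh = 18.84 m

H ≈ 18.8 m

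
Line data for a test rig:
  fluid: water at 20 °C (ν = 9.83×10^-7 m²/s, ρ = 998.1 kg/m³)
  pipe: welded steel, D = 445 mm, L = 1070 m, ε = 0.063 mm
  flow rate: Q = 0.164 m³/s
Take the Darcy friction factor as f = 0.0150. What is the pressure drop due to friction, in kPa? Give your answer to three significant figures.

Δp ≈ 20.0 kPa

V = 4Q/(πD²) = 4·0.164/(π·0.445²) = 1.054 m/s
h_f = f(L/D)V²/(2g) = 0.01500·(1070/0.445)·1.054²/(2·9.81) = 2.044 m
Δp = ρg·h_f = 998.1·9.81·2.044 = 20.01 kPa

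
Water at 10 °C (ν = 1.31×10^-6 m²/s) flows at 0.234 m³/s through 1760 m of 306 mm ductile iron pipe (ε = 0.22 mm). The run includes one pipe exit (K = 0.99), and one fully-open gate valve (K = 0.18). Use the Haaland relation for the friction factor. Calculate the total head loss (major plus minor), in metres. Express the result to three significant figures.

V = 4Q/(πD²) = 3.182 m/s; V²/2g = 0.5160 m
Re = 7.43×10^5, ε/D = 7.19×10^-4 → f = 0.01864 (Haaland)
Major: h_f = f(L/D)·V²/2g = 0.01864·5752·0.5160 = 55.31 m
Minor: ΣK = 1.17; h_m = ΣK·V²/2g = 0.6037 m
Total H_L = 55.31 + 0.6037 = 55.91 m

H_L ≈ 55.9 m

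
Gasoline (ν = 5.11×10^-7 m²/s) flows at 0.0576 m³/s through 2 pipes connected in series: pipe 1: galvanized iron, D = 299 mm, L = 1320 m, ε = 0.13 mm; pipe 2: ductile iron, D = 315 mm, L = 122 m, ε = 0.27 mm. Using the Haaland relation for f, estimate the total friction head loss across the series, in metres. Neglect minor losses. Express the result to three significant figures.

Pipe 1: V = 0.8203 m/s, Re = 4.80×10^5, ε/D = 4.35×10^-4, f = 0.01718, h_1 = f(L/D)V²/2g = 2.602 m
Pipe 2: V = 0.7391 m/s, Re = 4.56×10^5, ε/D = 8.57×10^-4, f = 0.01959, h_2 = f(L/D)V²/2g = 0.2113 m
Series → Q common, losses add: H = Σh = 2.813 m

H ≈ 2.81 m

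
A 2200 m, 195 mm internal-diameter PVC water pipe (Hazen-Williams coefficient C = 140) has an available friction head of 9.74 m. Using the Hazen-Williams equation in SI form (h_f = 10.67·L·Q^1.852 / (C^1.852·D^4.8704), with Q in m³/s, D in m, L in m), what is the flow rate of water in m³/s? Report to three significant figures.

Rearranging: Q = [h_f·C^1.852·D^4.8704 / (10.67·L)]^(1/1.852)
Q = [9.74·140^1.852·0.195^4.8704 / (10.67·2200)]^0.540 = 0.02837 m³/s

Q ≈ 0.0284 m³/s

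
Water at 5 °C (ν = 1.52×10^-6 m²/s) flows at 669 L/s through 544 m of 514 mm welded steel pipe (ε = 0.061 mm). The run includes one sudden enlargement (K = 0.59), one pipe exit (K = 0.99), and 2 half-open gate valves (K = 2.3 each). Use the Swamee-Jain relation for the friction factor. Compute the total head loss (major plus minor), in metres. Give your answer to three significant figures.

H_L ≈ 10.9 m

V = 4Q/(πD²) = 3.224 m/s; V²/2g = 0.5298 m
Re = 1.09×10^6, ε/D = 1.19×10^-4 → f = 0.01369 (Swamee-Jain)
Major: h_f = f(L/D)·V²/2g = 0.01369·1058·0.5298 = 7.674 m
Minor: ΣK = 6.18; h_m = ΣK·V²/2g = 3.274 m
Total H_L = 7.674 + 3.274 = 10.95 m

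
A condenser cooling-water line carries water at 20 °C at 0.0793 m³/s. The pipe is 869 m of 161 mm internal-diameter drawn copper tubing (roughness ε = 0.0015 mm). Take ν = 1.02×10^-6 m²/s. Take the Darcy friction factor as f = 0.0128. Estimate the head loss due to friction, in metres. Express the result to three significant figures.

V = 4Q/(πD²) = 4·0.0793/(π·0.161²) = 3.895 m/s
h_f = f(L/D)V²/(2g) = 0.01280·(869/0.161)·3.895²/(2·9.81) = 53.43 m

h_f ≈ 53.4 m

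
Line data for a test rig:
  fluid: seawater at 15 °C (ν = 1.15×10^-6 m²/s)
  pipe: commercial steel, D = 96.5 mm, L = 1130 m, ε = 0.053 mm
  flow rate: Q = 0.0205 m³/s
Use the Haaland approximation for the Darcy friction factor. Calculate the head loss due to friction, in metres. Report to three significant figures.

V = 4Q/(πD²) = 4·0.0205/(π·0.0965²) = 2.803 m/s
Re = VD/ν = 2.803·0.0965/1.15×10^-6 = 2.35×10^5 → turbulent
ε/D = 0.053/96.5 = 5.49×10^-4
Haaland: f = 0.01866
h_f = f(L/D)V²/(2g) = 0.01866·(1130/0.0965)·2.803²/(2·9.81) = 87.48 m

h_f ≈ 87.5 m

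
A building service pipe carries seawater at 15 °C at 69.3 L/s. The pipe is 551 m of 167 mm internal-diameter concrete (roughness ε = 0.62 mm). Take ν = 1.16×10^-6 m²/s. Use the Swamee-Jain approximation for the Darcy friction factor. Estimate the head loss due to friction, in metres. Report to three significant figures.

V = 4Q/(πD²) = 4·0.0693/(π·0.167²) = 3.164 m/s
Re = VD/ν = 3.164·0.167/1.16×10^-6 = 4.55×10^5 → turbulent
ε/D = 0.62/167 = 0.00371
Swamee-Jain: f = 0.02817
h_f = f(L/D)V²/(2g) = 0.02817·(551/0.167)·3.164²/(2·9.81) = 47.42 m

h_f ≈ 47.4 m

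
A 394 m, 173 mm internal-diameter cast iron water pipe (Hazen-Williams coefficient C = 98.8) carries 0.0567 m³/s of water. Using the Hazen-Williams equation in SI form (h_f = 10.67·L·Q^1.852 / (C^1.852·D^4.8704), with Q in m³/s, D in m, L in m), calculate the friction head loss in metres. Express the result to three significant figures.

h_f = 10.67·394·0.0567^1.852 / (98.8^1.852·0.173^4.8704) = 21.48 m

h_f ≈ 21.5 m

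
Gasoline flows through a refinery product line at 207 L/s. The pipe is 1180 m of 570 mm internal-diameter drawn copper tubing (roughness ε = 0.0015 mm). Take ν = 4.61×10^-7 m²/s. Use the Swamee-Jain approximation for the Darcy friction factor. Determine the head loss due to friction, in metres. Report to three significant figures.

V = 4Q/(πD²) = 4·0.207/(π·0.570²) = 0.8112 m/s
Re = VD/ν = 0.8112·0.570/4.61×10^-7 = 1.00×10^6 → turbulent
ε/D = 0.0015/570 = 2.63×10^-6
Swamee-Jain: f = 0.01167
h_f = f(L/D)V²/(2g) = 0.01167·(1180/0.570)·0.8112²/(2·9.81) = 0.8101 m

h_f ≈ 0.810 m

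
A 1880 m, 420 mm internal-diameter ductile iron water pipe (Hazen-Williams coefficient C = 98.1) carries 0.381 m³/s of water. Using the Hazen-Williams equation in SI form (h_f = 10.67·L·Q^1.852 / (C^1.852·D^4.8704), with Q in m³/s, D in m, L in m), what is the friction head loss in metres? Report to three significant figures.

h_f ≈ 47.0 m

h_f = 10.67·1880·0.381^1.852 / (98.1^1.852·0.420^4.8704) = 47.05 m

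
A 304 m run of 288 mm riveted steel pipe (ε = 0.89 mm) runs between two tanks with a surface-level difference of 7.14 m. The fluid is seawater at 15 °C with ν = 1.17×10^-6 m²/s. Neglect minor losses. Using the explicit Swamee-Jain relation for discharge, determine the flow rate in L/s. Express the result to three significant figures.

Swamee-Jain (Type II): Q = -0.965·√(gD⁵h_f/L)·ln[ε/(3.7D) + √(3.17ν²L/(gD³h_f))]
√(gD⁵h_f/L) = √(9.81·0.288⁵·7.14/304) = 0.02137
ε/(3.7D) = 8.35×10^-4; √(3.17ν²L/(gD³h_f)) = 2.81×10^-5
Q = -0.965·0.02137·ln(8.633×10^-4) = 0.1455 m³/s
Check: V = 2.23 m/s, Re = 5.50×10^5, f = 0.02673, h_f = 7.17 m ≈ 7.14 m ✓

Q ≈ 145 L/s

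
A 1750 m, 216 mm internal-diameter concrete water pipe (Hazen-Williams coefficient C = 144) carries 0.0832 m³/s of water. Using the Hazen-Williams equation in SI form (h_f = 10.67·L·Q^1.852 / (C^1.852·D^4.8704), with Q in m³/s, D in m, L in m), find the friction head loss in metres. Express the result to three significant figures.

h_f = 10.67·1750·0.0832^1.852 / (144^1.852·0.216^4.8704) = 32.77 m

h_f ≈ 32.8 m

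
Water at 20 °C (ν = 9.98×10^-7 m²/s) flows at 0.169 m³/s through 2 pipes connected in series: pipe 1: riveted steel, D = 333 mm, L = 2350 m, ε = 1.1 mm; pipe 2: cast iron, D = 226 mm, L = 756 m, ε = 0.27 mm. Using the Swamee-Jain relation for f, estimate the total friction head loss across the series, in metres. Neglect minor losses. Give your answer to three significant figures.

H ≈ 100.0 m

Pipe 1: V = 1.940 m/s, Re = 6.47×10^5, ε/D = 0.00330, f = 0.02717, h_1 = f(L/D)V²/2g = 36.80 m
Pipe 2: V = 4.213 m/s, Re = 9.54×10^5, ε/D = 0.00119, f = 0.02088, h_2 = f(L/D)V²/2g = 63.19 m
Series → Q common, losses add: H = Σh = 100.00 m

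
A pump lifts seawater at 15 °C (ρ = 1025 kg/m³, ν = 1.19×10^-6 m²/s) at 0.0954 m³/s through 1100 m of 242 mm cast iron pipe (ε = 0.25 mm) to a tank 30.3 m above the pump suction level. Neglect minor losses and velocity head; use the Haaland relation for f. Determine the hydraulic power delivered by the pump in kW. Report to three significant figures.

P_hyd ≈ 48.6 kW

V = 4Q/(πD²) = 2.074 m/s; Re = 4.22×10^5; ε/D = 0.00103; f = 0.02043
h_f = f(L/D)V²/2g = 20.36 m
Total head H = z + h_f = 30.3 + 20.36 = 50.66 m
P_hyd = ρgQH = 1025·9.81·0.0954·50.66 = 48.60 kW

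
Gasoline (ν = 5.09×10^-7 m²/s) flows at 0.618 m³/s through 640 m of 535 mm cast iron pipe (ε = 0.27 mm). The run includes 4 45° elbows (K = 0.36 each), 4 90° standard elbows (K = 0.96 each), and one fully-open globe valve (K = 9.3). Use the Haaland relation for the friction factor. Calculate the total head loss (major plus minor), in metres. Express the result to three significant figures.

H_L ≈ 13.4 m

V = 4Q/(πD²) = 2.749 m/s; V²/2g = 0.3852 m
Re = 2.89×10^6, ε/D = 5.05×10^-4 → f = 0.01692 (Haaland)
Major: h_f = f(L/D)·V²/2g = 0.01692·1196·0.3852 = 7.798 m
Minor: ΣK = 14.6; h_m = ΣK·V²/2g = 5.616 m
Total H_L = 7.798 + 5.616 = 13.41 m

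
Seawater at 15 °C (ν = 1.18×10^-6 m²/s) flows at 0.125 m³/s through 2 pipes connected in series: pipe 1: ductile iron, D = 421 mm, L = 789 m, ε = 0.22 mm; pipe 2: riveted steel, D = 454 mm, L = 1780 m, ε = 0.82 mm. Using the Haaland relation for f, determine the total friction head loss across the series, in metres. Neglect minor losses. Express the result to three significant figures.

Pipe 1: V = 0.8980 m/s, Re = 3.20×10^5, ε/D = 5.23×10^-4, f = 0.01813, h_1 = f(L/D)V²/2g = 1.396 m
Pipe 2: V = 0.7722 m/s, Re = 2.97×10^5, ε/D = 0.00181, f = 0.02342, h_2 = f(L/D)V²/2g = 2.790 m
Series → Q common, losses add: H = Σh = 4.187 m

H ≈ 4.19 m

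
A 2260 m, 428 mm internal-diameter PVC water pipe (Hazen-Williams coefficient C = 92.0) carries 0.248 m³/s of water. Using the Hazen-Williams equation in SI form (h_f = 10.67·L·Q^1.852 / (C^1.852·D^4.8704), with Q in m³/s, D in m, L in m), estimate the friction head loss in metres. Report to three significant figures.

h_f ≈ 26.2 m

h_f = 10.67·2260·0.248^1.852 / (92.0^1.852·0.428^4.8704) = 26.23 m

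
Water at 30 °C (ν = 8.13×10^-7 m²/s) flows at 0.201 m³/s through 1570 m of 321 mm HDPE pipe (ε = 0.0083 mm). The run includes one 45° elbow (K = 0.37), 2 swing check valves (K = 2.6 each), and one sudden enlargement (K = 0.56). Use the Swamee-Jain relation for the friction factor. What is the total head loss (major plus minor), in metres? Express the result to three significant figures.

V = 4Q/(πD²) = 2.484 m/s; V²/2g = 0.3144 m
Re = 9.81×10^5, ε/D = 2.59×10^-5 → f = 0.01224 (Swamee-Jain)
Major: h_f = f(L/D)·V²/2g = 0.01224·4891·0.3144 = 18.82 m
Minor: ΣK = 6.13; h_m = ΣK·V²/2g = 1.927 m
Total H_L = 18.82 + 1.927 = 20.75 m

H_L ≈ 20.7 m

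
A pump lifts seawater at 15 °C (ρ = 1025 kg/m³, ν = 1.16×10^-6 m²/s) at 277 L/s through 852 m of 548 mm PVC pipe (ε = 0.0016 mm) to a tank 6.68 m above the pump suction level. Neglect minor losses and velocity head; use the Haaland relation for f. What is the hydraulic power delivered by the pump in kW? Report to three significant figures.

P_hyd ≈ 22.5 kW

V = 4Q/(πD²) = 1.174 m/s; Re = 5.55×10^5; ε/D = 2.92×10^-6; f = 0.01286
h_f = f(L/D)V²/2g = 1.405 m
Total head H = z + h_f = 6.68 + 1.405 = 8.085 m
P_hyd = ρgQH = 1025·9.81·0.277·8.085 = 22.52 kW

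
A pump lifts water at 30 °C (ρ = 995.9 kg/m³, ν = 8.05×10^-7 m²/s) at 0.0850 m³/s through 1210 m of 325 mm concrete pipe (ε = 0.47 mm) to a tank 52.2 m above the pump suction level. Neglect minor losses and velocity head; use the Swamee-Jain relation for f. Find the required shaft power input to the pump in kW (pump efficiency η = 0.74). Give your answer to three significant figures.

V = 4Q/(πD²) = 1.025 m/s; Re = 4.14×10^5; ε/D = 0.00145; f = 0.02221
h_f = f(L/D)V²/2g = 4.424 m
Total head H = z + h_f = 52.2 + 4.424 = 56.62 m
P_hyd = ρgQH = 995.9·9.81·0.0850·56.62 = 47.02 kW
P_shaft = P_hyd/η = 47.02/0.74 = 63.54 kW

P_shaft ≈ 63.5 kW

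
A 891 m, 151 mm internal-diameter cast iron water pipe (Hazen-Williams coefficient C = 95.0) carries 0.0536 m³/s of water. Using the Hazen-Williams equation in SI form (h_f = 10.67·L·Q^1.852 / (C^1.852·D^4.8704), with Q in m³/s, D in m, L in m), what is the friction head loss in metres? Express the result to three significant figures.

h_f ≈ 91.3 m

h_f = 10.67·891·0.0536^1.852 / (95.0^1.852·0.151^4.8704) = 91.29 m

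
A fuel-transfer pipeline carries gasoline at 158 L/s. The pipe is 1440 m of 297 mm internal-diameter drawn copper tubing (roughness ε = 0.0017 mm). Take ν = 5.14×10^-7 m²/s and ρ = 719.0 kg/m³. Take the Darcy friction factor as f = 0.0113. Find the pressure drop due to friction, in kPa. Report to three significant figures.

Δp ≈ 102 kPa

V = 4Q/(πD²) = 4·0.158/(π·0.297²) = 2.281 m/s
h_f = f(L/D)V²/(2g) = 0.01130·(1440/0.297)·2.281²/(2·9.81) = 14.52 m
Δp = ρg·h_f = 719.0·9.81·14.52 = 102.4 kPa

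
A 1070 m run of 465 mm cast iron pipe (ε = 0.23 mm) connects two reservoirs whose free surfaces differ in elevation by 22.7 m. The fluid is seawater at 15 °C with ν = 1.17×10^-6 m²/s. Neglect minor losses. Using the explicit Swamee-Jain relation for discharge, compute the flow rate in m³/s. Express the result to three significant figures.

Q ≈ 0.572 m³/s

Swamee-Jain (Type II): Q = -0.965·√(gD⁵h_f/L)·ln[ε/(3.7D) + √(3.17ν²L/(gD³h_f))]
√(gD⁵h_f/L) = √(9.81·0.465⁵·22.7/1070) = 0.06726
ε/(3.7D) = 1.34×10^-4; √(3.17ν²L/(gD³h_f)) = 1.44×10^-5
Q = -0.965·0.06726·ln(1.481×10^-4) = 0.5724 m³/s
Check: V = 3.37 m/s, Re = 1.34×10^6, f = 0.01713, h_f = 22.8 m ≈ 22.7 m ✓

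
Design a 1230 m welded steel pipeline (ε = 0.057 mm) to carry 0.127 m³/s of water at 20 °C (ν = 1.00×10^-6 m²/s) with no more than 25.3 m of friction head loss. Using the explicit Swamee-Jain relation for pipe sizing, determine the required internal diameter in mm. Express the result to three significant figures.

Swamee-Jain (Type III): D = 0.66·[ε^1.25·(LQ²/(gh_f))^4.75 + ν·Q^9.4·(L/(gh_f))^5.2]^0.04
LQ²/(gh_f) = 0.07993; L/(gh_f) = 4.956
Term 1 = ε^1.25·(…)^4.75 = 3.04×10^-11; Term 2 = ν·Q^9.4·(…)^5.2 = 1.55×10^-11
D = 0.66·(3.04×10^-11 + 1.55×10^-11)^0.04 = 0.2547 m = 255 mm
Check: V = 2.49 m/s, Re = 6.35×10^5, f = 0.01545, h_f = 23.6 m ≈ 25.3 m ✓

D ≈ 255 mm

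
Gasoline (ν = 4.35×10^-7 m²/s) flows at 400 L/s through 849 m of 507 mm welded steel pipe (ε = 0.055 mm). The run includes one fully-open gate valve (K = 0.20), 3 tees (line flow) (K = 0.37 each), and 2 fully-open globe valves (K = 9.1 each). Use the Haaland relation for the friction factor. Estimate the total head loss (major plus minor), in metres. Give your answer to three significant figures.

V = 4Q/(πD²) = 1.981 m/s; V²/2g = 0.2001 m
Re = 2.31×10^6, ε/D = 1.08×10^-4 → f = 0.01280 (Haaland)
Major: h_f = f(L/D)·V²/2g = 0.01280·1675·0.2001 = 4.289 m
Minor: ΣK = 19.5; h_m = ΣK·V²/2g = 3.904 m
Total H_L = 4.289 + 3.904 = 8.192 m

H_L ≈ 8.19 m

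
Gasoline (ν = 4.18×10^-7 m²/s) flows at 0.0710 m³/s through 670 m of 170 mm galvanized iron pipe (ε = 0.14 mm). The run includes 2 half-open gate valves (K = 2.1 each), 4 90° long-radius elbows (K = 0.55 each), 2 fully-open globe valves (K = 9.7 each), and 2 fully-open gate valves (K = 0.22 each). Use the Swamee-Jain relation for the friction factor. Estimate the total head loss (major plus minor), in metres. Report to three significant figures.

H_L ≈ 50.6 m

V = 4Q/(πD²) = 3.128 m/s; V²/2g = 0.4987 m
Re = 1.27×10^6, ε/D = 8.24×10^-4 → f = 0.01910 (Swamee-Jain)
Major: h_f = f(L/D)·V²/2g = 0.01910·3941·0.4987 = 37.54 m
Minor: ΣK = 26.2; h_m = ΣK·V²/2g = 13.09 m
Total H_L = 37.54 + 13.09 = 50.62 m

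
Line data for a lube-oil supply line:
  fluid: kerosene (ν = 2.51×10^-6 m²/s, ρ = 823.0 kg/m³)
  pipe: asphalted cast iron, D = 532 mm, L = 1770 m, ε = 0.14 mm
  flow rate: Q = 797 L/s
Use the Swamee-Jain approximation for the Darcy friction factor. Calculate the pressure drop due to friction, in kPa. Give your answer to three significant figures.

V = 4Q/(πD²) = 4·0.797/(π·0.532²) = 3.585 m/s
Re = VD/ν = 3.585·0.532/2.51×10^-6 = 7.60×10^5 → turbulent
ε/D = 0.14/532 = 2.63×10^-4
Swamee-Jain: f = 0.01564
h_f = f(L/D)V²/(2g) = 0.01564·(1770/0.532)·3.585²/(2·9.81) = 34.09 m
Δp = ρg·h_f = 823.0·9.81·34.09 = 275.2 kPa

Δp ≈ 275 kPa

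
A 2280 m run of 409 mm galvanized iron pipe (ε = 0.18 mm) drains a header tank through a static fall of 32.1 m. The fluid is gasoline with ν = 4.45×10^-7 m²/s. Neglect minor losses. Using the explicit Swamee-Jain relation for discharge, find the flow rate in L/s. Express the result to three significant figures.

Q ≈ 344 L/s

Swamee-Jain (Type II): Q = -0.965·√(gD⁵h_f/L)·ln[ε/(3.7D) + √(3.17ν²L/(gD³h_f))]
√(gD⁵h_f/L) = √(9.81·0.409⁵·32.1/2280) = 0.03976
ε/(3.7D) = 1.19×10^-4; √(3.17ν²L/(gD³h_f)) = 8.15×10^-6
Q = -0.965·0.03976·ln(1.271×10^-4) = 0.3442 m³/s
Check: V = 2.62 m/s, Re = 2.41×10^6, f = 0.01653, h_f = 32.2 m ≈ 32.1 m ✓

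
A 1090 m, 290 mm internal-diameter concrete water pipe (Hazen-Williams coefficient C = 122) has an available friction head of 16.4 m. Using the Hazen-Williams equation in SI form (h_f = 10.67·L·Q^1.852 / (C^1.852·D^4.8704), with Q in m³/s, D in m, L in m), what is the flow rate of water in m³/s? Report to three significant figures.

Q ≈ 0.136 m³/s

Rearranging: Q = [h_f·C^1.852·D^4.8704 / (10.67·L)]^(1/1.852)
Q = [16.4·122^1.852·0.290^4.8704 / (10.67·1090)]^0.540 = 0.1359 m³/s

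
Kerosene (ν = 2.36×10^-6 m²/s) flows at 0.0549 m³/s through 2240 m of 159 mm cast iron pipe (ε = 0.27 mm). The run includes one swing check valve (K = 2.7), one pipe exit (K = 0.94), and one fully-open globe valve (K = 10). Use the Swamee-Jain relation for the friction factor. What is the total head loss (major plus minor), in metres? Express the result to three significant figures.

V = 4Q/(πD²) = 2.765 m/s; V²/2g = 0.3897 m
Re = 1.86×10^5, ε/D = 0.00170 → f = 0.02367 (Swamee-Jain)
Major: h_f = f(L/D)·V²/2g = 0.02367·14088·0.3897 = 129.9 m
Minor: ΣK = 13.6; h_m = ΣK·V²/2g = 5.315 m
Total H_L = 129.9 + 5.315 = 135.3 m

H_L ≈ 135 m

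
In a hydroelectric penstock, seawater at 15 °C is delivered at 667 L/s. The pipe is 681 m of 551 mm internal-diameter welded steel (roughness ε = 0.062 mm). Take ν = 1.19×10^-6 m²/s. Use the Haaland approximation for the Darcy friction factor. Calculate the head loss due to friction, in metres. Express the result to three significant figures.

V = 4Q/(πD²) = 4·0.667/(π·0.551²) = 2.797 m/s
Re = VD/ν = 2.797·0.551/1.19×10^-6 = 1.30×10^6 → turbulent
ε/D = 0.062/551 = 1.13×10^-4
Haaland: f = 0.01327
h_f = f(L/D)V²/(2g) = 0.01327·(681/0.551)·2.797²/(2·9.81) = 6.539 m

h_f ≈ 6.54 m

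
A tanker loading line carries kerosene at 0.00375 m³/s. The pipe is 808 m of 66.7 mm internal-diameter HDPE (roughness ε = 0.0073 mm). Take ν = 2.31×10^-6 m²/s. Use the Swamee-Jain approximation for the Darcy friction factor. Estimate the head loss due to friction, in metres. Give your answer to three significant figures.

h_f ≈ 16.7 m

V = 4Q/(πD²) = 4·0.00375/(π·0.0667²) = 1.073 m/s
Re = VD/ν = 1.073·0.0667/2.31×10^-6 = 3.10×10^4 → turbulent
ε/D = 0.0073/66.7 = 1.09×10^-4
Swamee-Jain: f = 0.02354
h_f = f(L/D)V²/(2g) = 0.02354·(808/0.0667)·1.073²/(2·9.81) = 16.74 m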